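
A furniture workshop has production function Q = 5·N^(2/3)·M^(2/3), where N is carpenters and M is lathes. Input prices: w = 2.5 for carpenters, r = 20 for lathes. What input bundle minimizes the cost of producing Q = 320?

Cost minimization requires the marginal rate of technical substitution to equal the input-price ratio: MP_N/MP_M = w/r.
Here MP_N/MP_M = (2/3)·(M/N)/(2/3) = (M/N). Setting this equal to 2.5/20 = 0.125 gives M = 0.125N.
Substituting into Q = 320: 5·N^(2/3)·(0.125N)^(2/3) = 320.
Solving, N = 64 and M = 8.

N* = 64, M* = 8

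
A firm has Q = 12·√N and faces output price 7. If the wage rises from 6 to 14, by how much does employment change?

ΔN = -40

From P·MP_N = w with MP_N = 6·N^(-1/2), the labor demand is N(w) = (42/w)^(2).
At w = 6: N = 49. At w = 14: N = 9.
ΔN = 9 − 49 = -40.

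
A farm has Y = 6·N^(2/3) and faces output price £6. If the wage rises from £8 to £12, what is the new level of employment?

From P·MP_N = w with MP_N = 4·N^(-1/3), the labor demand is N(w) = (24/w)^(3).
At w = 8: N = 27. At w = 12: N = 8.

N* = 8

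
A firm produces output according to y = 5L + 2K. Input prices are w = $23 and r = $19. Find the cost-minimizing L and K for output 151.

L* = 30.2, K* = 0

The inputs are perfect substitutes, so the firm uses whichever has the lower cost per unit of output.
Cost per unit of output via L is w/5 = 4.6; via K it is r/2 = 9.5. L is cheaper.
Producing y = 151 with L alone: L = 30.2, K = 0.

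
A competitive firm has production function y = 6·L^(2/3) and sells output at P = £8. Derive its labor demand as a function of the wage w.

MP_L = (2/3)·6·L^(-1/3) = 4·L^(-1/3).
Setting P·MP_L = w: 32·L^(-1/3) = w.
Solving for L: L^(-1/3) = w/32, so L = (32/w)^(3).

L(w) = 32768/w³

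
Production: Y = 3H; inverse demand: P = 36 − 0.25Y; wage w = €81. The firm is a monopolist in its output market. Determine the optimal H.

H* = 6

Marginal revenue from the inverse demand is MR = 36 − 0.5Y.
The marginal product is MP_H = 3.
A monopolist hires until marginal revenue product equals the wage: MR·MP_H = w.
(36 − 1.5H)·3 = 81, so H = 6.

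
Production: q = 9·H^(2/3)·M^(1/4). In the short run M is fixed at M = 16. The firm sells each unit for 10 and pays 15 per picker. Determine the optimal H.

H* = 512

With M = 16, MP_H = (2/3)·9·H^(-1/3)·16^(1/4) = 12·H^(-1/3).
Profit maximization for a price taker requires P·MP_H = w: 10·12·H^(-1/3) = 15.
So H^(-1/3) = 0.125, which gives H = 512.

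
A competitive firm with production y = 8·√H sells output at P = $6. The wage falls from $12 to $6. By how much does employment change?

ΔH = 12

From P·MP_H = w with MP_H = 4·H^(-1/2), the labor demand is H(w) = (24/w)^(2).
At w = 12: H = 4. At w = 6: H = 16.
ΔH = 16 − 4 = 12.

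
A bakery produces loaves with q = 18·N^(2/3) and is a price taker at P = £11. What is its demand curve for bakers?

MP_N = (2/3)·18·N^(-1/3) = 12·N^(-1/3).
Setting P·MP_N = w: 132·N^(-1/3) = w.
Solving for N: N^(-1/3) = w/132, so N = (132/w)^(3).

N(w) = 2299968/w³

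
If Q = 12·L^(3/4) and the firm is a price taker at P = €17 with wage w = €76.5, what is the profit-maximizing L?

MP_L = (3/4)·12·L^(-1/4) = 9·L^(-1/4).
Profit maximization for a price taker requires P·MP_L = w: 17·9·L^(-1/4) = 76.5.
So L^(-1/4) = 0.5, which gives L = 16.

L* = 16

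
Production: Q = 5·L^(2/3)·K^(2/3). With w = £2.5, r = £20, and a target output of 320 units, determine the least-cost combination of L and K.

L* = 64, K* = 8

Cost minimization requires the marginal rate of technical substitution to equal the input-price ratio: MP_L/MP_K = w/r.
Here MP_L/MP_K = (2/3)·(K/L)/(2/3) = (K/L). Setting this equal to 2.5/20 = 0.125 gives K = 0.125L.
Substituting into Q = 320: 5·L^(2/3)·(0.125L)^(2/3) = 320.
Solving, L = 64 and K = 8.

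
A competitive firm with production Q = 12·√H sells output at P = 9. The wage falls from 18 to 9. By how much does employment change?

From P·MP_H = w with MP_H = 6·H^(-1/2), the labor demand is H(w) = (54/w)^(2).
At w = 18: H = 9. At w = 9: H = 36.
ΔH = 36 − 9 = 27.

ΔH = 27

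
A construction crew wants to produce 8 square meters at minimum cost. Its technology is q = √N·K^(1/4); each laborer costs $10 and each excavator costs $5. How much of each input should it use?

Cost minimization requires the marginal rate of technical substitution to equal the input-price ratio: MP_N/MP_K = w/r.
Here MP_N/MP_K = (1/2)·(K/N)/(1/4) = 2·(K/N). Setting this equal to 10/5 = 2 gives K = N.
Substituting into q = 8: N^(1/2)·(N)^(1/4) = 8.
Solving, N = 16 and K = 16.

N* = 16, K* = 16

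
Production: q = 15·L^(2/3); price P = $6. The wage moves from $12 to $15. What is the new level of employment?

From P·MP_L = w with MP_L = 10·L^(-1/3), the labor demand is L(w) = (60/w)^(3).
At w = 12: L = 125. At w = 15: L = 64.

L* = 64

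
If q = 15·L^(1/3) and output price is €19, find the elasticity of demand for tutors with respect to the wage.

MP_L = (1/3)·15·L^(-2/3), so P·MP_L = w gives 95·L^(-2/3) = w.
Solving, L(w) = (95/w)^(3/2). This is a constant-elasticity form: L ∝ w^(−3/2), so ε = −3/2.

ε = -1.5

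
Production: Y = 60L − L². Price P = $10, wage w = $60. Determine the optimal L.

The marginal product of L is MP_L = 60 − 2L.
A price-taking firm hires until the value of the marginal product equals the wage: P·MP_L = w, so 10·(60 − 2L) = 60.
Then 60 − 2L = 6, giving L = 27.

L* = 27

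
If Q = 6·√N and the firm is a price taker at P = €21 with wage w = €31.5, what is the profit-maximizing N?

MP_N = (1/2)·6·N^(-1/2) = 3·N^(-1/2).
Profit maximization for a price taker requires P·MP_N = w: 21·3·N^(-1/2) = 31.5.
So N^(-1/2) = 0.5, which gives N = 4.

N* = 4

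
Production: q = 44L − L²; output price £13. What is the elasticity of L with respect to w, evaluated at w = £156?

ε = -0.375

From P·MP_L = w with MP_L = 44 − 2L, labor demand is L(w) = (44 − w/13)/2.
dL/dw = −1/(26) = -1/26.
At w = 156, L = 16, so ε = (dL/dw)·(w/L) = (-1/26)·(156/16) = -0.375.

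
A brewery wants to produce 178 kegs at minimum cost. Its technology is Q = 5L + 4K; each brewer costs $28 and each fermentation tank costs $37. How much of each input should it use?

The inputs are perfect substitutes, so the firm uses whichever has the lower cost per unit of output.
Cost per unit of output via L is w/5 = 5.6; via K it is r/4 = 9.25. L is cheaper.
Producing Q = 178 with L alone: L = 35.6, K = 0.

L* = 35.6, K* = 0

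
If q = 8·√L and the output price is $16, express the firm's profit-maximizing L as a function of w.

MP_L = (1/2)·8·L^(-1/2) = 4·L^(-1/2).
Setting P·MP_L = w: 64·L^(-1/2) = w.
Solving for L: L^(-1/2) = w/64, so L = (64/w)^(2).

L(w) = 4096/w²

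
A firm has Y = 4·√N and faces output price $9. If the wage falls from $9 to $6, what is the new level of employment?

N* = 9

From P·MP_N = w with MP_N = 2·N^(-1/2), the labor demand is N(w) = (18/w)^(2).
At w = 9: N = 4. At w = 6: N = 9.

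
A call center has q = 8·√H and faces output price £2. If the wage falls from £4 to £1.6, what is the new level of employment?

From P·MP_H = w with MP_H = 4·H^(-1/2), the labor demand is H(w) = (8/w)^(2).
At w = 4: H = 4. At w = 1.6: H = 25.

H* = 25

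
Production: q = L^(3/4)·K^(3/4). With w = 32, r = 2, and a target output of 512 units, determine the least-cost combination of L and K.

Cost minimization requires the marginal rate of technical substitution to equal the input-price ratio: MP_L/MP_K = w/r.
Here MP_L/MP_K = (3/4)·(K/L)/(3/4) = (K/L). Setting this equal to 32/2 = 16 gives K = 16L.
Substituting into q = 512: L^(3/4)·(16L)^(3/4) = 512.
Solving, L = 16 and K = 256.

L* = 16, K* = 256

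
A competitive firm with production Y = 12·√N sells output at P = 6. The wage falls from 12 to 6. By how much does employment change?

From P·MP_N = w with MP_N = 6·N^(-1/2), the labor demand is N(w) = (36/w)^(2).
At w = 12: N = 9. At w = 6: N = 36.
ΔN = 36 − 9 = 27.

ΔN = 27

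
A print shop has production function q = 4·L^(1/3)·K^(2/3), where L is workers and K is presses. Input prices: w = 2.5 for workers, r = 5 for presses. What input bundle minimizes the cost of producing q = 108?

L* = 27, K* = 27

Cost minimization requires the marginal rate of technical substitution to equal the input-price ratio: MP_L/MP_K = w/r.
Here MP_L/MP_K = (1/3)·(K/L)/(2/3) = 0.5·(K/L). Setting this equal to 2.5/5 = 0.5 gives K = L.
Substituting into q = 108: 4·L^(1/3)·(L)^(2/3) = 108.
Solving, L = 27 and K = 27.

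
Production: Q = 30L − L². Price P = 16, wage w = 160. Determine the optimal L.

The marginal product of L is MP_L = 30 − 2L.
A price-taking firm hires until the value of the marginal product equals the wage: P·MP_L = w, so 16·(30 − 2L) = 160.
Then 30 − 2L = 10, giving L = 10.

L* = 10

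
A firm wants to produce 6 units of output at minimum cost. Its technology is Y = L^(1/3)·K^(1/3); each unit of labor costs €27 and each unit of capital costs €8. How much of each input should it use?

L* = 8, K* = 27

Cost minimization requires the marginal rate of technical substitution to equal the input-price ratio: MP_L/MP_K = w/r.
Here MP_L/MP_K = (1/3)·(K/L)/(1/3) = (K/L). Setting this equal to 27/8 = 3.375 gives K = 3.375L.
Substituting into Y = 6: L^(1/3)·(3.375L)^(1/3) = 6.
Solving, L = 8 and K = 27.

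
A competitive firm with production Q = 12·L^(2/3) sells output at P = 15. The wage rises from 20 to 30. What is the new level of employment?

L* = 64

From P·MP_L = w with MP_L = 8·L^(-1/3), the labor demand is L(w) = (120/w)^(3).
At w = 20: L = 216. At w = 30: L = 64.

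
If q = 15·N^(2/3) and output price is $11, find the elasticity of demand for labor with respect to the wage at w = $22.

ε = -3

MP_N = (2/3)·15·N^(-1/3), so P·MP_N = w gives 110·N^(-1/3) = w.
Solving, N(w) = (110/w)^(3). This is a constant-elasticity form: N ∝ w^(−3), so ε = −3.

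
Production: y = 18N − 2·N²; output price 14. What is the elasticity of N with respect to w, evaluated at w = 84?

ε = -0.5

From P·MP_N = w with MP_N = 18 − 4N, labor demand is N(w) = (18 − w/14)/4.
dN/dw = −1/(56) = -1/56.
At w = 84, N = 3, so ε = (dN/dw)·(w/N) = (-1/56)·(84/3) = -0.5.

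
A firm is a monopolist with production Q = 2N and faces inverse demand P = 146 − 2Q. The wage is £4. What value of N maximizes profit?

N* = 18

Marginal revenue from the inverse demand is MR = 146 − 4Q.
The marginal product is MP_N = 2.
A monopolist hires until marginal revenue product equals the wage: MR·MP_N = w.
(146 − 8N)·2 = 4, so N = 18.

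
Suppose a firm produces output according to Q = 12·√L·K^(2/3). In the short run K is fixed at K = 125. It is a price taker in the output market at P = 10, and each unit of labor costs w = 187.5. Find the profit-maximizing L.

With K = 125, MP_L = (1/2)·12·L^(-1/2)·125^(2/3) = 150·L^(-1/2).
Profit maximization for a price taker requires P·MP_L = w: 10·150·L^(-1/2) = 187.5.
So L^(-1/2) = 0.125, which gives L = 64.

L* = 64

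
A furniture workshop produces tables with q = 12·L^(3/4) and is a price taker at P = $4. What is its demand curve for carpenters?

MP_L = (3/4)·12·L^(-1/4) = 9·L^(-1/4).
Setting P·MP_L = w: 36·L^(-1/4) = w.
Solving for L: L^(-1/4) = w/36, so L = (36/w)^(4).

L(w) = 1679616/w^(4)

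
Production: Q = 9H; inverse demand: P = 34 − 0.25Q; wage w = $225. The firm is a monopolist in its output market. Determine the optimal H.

H* = 2

Marginal revenue from the inverse demand is MR = 34 − 0.5Q.
The marginal product is MP_H = 9.
A monopolist hires until marginal revenue product equals the wage: MR·MP_H = w.
(34 − 4.5H)·9 = 225, so H = 2.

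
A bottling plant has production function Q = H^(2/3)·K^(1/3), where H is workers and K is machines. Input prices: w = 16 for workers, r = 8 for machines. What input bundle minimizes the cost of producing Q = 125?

Cost minimization requires the marginal rate of technical substitution to equal the input-price ratio: MP_H/MP_K = w/r.
Here MP_H/MP_K = (2/3)·(K/H)/(1/3) = 2·(K/H). Setting this equal to 16/8 = 2 gives K = H.
Substituting into Q = 125: H^(2/3)·(H)^(1/3) = 125.
Solving, H = 125 and K = 125.

H* = 125, K* = 125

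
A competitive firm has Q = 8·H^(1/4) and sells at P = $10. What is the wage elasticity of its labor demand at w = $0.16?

ε = -4/3

MP_H = (1/4)·8·H^(-3/4), so P·MP_H = w gives 20·H^(-3/4) = w.
Solving, H(w) = (20/w)^(4/3). This is a constant-elasticity form: H ∝ w^(−4/3), so ε = −4/3.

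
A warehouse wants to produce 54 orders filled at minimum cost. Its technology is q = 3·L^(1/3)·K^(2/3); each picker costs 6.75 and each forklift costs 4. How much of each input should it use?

L* = 8, K* = 27

Cost minimization requires the marginal rate of technical substitution to equal the input-price ratio: MP_L/MP_K = w/r.
Here MP_L/MP_K = (1/3)·(K/L)/(2/3) = 0.5·(K/L). Setting this equal to 6.75/4 = 1.6875 gives K = 3.375L.
Substituting into q = 54: 3·L^(1/3)·(3.375L)^(2/3) = 54.
Solving, L = 8 and K = 27.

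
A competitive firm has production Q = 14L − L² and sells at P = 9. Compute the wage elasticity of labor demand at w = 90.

ε = -2.5

From P·MP_L = w with MP_L = 14 − 2L, labor demand is L(w) = (14 − w/9)/2.
dL/dw = −1/(18) = -1/18.
At w = 90, L = 2, so ε = (dL/dw)·(w/L) = (-1/18)·(90/2) = -2.5.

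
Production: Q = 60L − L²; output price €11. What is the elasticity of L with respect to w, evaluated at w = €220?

ε = -0.5

From P·MP_L = w with MP_L = 60 − 2L, labor demand is L(w) = (60 − w/11)/2.
dL/dw = −1/(22) = -1/22.
At w = 220, L = 20, so ε = (dL/dw)·(w/L) = (-1/22)·(220/20) = -0.5.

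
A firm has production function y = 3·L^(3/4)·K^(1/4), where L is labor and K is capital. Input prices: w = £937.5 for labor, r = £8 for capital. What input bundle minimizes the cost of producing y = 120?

L* = 16, K* = 625

Cost minimization requires the marginal rate of technical substitution to equal the input-price ratio: MP_L/MP_K = w/r.
Here MP_L/MP_K = (3/4)·(K/L)/(1/4) = 3·(K/L). Setting this equal to 937.5/8 = 117.1875 gives K = 39.0625L.
Substituting into y = 120: 3·L^(3/4)·(39.0625L)^(1/4) = 120.
Solving, L = 16 and K = 625.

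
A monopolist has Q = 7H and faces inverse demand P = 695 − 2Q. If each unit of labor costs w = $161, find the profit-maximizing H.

Marginal revenue from the inverse demand is MR = 695 − 4Q.
The marginal product is MP_H = 7.
A monopolist hires until marginal revenue product equals the wage: MR·MP_H = w.
(695 − 28H)·7 = 161, so H = 24.

H* = 24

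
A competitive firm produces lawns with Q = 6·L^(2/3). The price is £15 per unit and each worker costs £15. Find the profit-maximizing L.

L* = 64

MP_L = (2/3)·6·L^(-1/3) = 4·L^(-1/3).
Profit maximization for a price taker requires P·MP_L = w: 15·4·L^(-1/3) = 15.
So L^(-1/3) = 0.25, which gives L = 64.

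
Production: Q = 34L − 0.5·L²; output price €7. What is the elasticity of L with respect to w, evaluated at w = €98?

From P·MP_L = w with MP_L = 34 − L, labor demand is L(w) = 34 − w/7.
dL/dw = −1/(7) = -1/7.
At w = 98, L = 20, so ε = (dL/dw)·(w/L) = (-1/7)·(98/20) = -0.7.

ε = -0.7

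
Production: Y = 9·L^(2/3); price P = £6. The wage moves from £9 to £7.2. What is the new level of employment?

From P·MP_L = w with MP_L = 6·L^(-1/3), the labor demand is L(w) = (36/w)^(3).
At w = 9: L = 64. At w = 7.2: L = 125.

L* = 125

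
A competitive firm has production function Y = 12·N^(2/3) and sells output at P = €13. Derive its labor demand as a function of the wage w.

MP_N = (2/3)·12·N^(-1/3) = 8·N^(-1/3).
Setting P·MP_N = w: 104·N^(-1/3) = w.
Solving for N: N^(-1/3) = w/104, so N = (104/w)^(3).

N(w) = 1124864/w³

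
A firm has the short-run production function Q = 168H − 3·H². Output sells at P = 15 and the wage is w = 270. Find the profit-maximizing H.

The marginal product of H is MP_H = 168 − 6H.
A price-taking firm hires until the value of the marginal product equals the wage: P·MP_H = w, so 15·(168 − 6H) = 270.
Then 168 − 6H = 18, giving H = 25.

H* = 25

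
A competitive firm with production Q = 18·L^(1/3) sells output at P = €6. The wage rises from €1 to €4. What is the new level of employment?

L* = 27

From P·MP_L = w with MP_L = 6·L^(-2/3), the labor demand is L(w) = (36/w)^(3/2).
At w = 1: L = 216. At w = 4: L = 27.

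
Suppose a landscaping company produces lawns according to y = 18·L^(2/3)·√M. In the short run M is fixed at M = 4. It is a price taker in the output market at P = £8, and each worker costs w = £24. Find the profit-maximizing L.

With M = 4, MP_L = (2/3)·18·L^(-1/3)·4^(1/2) = 24·L^(-1/3).
Profit maximization for a price taker requires P·MP_L = w: 8·24·L^(-1/3) = 24.
So L^(-1/3) = 0.125, which gives L = 512.

L* = 512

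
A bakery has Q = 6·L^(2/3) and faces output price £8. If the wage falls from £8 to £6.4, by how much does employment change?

From P·MP_L = w with MP_L = 4·L^(-1/3), the labor demand is L(w) = (32/w)^(3).
At w = 8: L = 64. At w = 6.4: L = 125.
ΔL = 125 − 64 = 61.

ΔL = 61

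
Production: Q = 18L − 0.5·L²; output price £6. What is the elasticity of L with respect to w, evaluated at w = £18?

From P·MP_L = w with MP_L = 18 − L, labor demand is L(w) = 18 − w/6.
dL/dw = −1/(6) = -1/6.
At w = 18, L = 15, so ε = (dL/dw)·(w/L) = (-1/6)·(18/15) = -0.2.

ε = -0.2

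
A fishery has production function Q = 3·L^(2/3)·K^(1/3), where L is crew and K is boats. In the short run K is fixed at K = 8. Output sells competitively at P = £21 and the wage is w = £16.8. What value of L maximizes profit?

With K = 8, MP_L = (2/3)·3·L^(-1/3)·8^(1/3) = 4·L^(-1/3).
Profit maximization for a price taker requires P·MP_L = w: 21·4·L^(-1/3) = 16.8.
So L^(-1/3) = 0.2, which gives L = 125.

L* = 125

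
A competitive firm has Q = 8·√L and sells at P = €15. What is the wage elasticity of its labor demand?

ε = -2

MP_L = (1/2)·8·L^(-1/2), so P·MP_L = w gives 60·L^(-1/2) = w.
Solving, L(w) = (60/w)^(2). This is a constant-elasticity form: L ∝ w^(−2), so ε = −2.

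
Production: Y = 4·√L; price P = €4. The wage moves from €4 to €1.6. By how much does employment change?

ΔL = 21

From P·MP_L = w with MP_L = 2·L^(-1/2), the labor demand is L(w) = (8/w)^(2).
At w = 4: L = 4. At w = 1.6: L = 25.
ΔL = 25 − 4 = 21.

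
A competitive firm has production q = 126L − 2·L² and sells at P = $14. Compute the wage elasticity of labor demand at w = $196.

ε = -0.125

From P·MP_L = w with MP_L = 126 − 4L, labor demand is L(w) = (126 − w/14)/4.
dL/dw = −1/(56) = -1/56.
At w = 196, L = 28, so ε = (dL/dw)·(w/L) = (-1/56)·(196/28) = -0.125.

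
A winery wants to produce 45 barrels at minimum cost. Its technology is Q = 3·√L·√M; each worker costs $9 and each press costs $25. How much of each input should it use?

Cost minimization requires the marginal rate of technical substitution to equal the input-price ratio: MP_L/MP_M = w/r.
Here MP_L/MP_M = (1/2)·(M/L)/(1/2) = (M/L). Setting this equal to 9/25 = 0.36 gives M = 0.36L.
Substituting into Q = 45: 3·L^(1/2)·(0.36L)^(1/2) = 45.
Solving, L = 25 and M = 9.

L* = 25, M* = 9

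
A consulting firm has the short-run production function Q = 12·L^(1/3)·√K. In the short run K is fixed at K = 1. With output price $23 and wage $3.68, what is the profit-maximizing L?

With K = 1, MP_L = (1/3)·12·L^(-2/3)·1^(1/2) = 4·L^(-2/3).
Profit maximization for a price taker requires P·MP_L = w: 23·4·L^(-2/3) = 3.68.
So L^(-2/3) = 0.04, which gives L = 125.

L* = 125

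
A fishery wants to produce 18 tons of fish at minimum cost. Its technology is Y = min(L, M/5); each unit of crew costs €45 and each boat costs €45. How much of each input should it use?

L* = 18, M* = 90

With a fixed-proportions technology, the cost-minimizing bundle uses no slack in either input: L = M/5 = Y.
So L = 18 and M = 5·18 = 90.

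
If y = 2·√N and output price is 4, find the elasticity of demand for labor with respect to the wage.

ε = -2

MP_N = (1/2)·2·N^(-1/2), so P·MP_N = w gives 4·N^(-1/2) = w.
Solving, N(w) = (4/w)^(2). This is a constant-elasticity form: N ∝ w^(−2), so ε = −2.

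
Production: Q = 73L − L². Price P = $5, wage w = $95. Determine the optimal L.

The marginal product of L is MP_L = 73 − 2L.
A price-taking firm hires until the value of the marginal product equals the wage: P·MP_L = w, so 5·(73 − 2L) = 95.
Then 73 − 2L = 19, giving L = 27.

L* = 27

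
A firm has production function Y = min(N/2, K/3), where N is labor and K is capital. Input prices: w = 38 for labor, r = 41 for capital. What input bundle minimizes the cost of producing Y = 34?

With a fixed-proportions technology, the cost-minimizing bundle uses no slack in either input: N/2 = K/3 = Y.
So N = 2·34 = 68 and K = 3·34 = 102.

N* = 68, K* = 102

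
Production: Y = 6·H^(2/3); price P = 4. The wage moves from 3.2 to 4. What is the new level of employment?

From P·MP_H = w with MP_H = 4·H^(-1/3), the labor demand is H(w) = (16/w)^(3).
At w = 3.2: H = 125. At w = 4: H = 64.

H* = 64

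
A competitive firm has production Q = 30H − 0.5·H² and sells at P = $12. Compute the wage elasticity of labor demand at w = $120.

ε = -0.5

From P·MP_H = w with MP_H = 30 − H, labor demand is H(w) = 30 − w/12.
dH/dw = −1/(12) = -1/12.
At w = 120, H = 20, so ε = (dH/dw)·(w/H) = (-1/12)·(120/20) = -0.5.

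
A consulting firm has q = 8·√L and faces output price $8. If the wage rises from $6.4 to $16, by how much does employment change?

ΔL = -21

From P·MP_L = w with MP_L = 4·L^(-1/2), the labor demand is L(w) = (32/w)^(2).
At w = 6.4: L = 25. At w = 16: L = 4.
ΔL = 4 − 25 = -21.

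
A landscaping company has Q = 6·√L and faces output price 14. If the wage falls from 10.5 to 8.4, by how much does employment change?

ΔL = 9

From P·MP_L = w with MP_L = 3·L^(-1/2), the labor demand is L(w) = (42/w)^(2).
At w = 10.5: L = 16. At w = 8.4: L = 25.
ΔL = 25 − 16 = 9.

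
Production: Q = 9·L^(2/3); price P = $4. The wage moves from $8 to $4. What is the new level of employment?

L* = 216

From P·MP_L = w with MP_L = 6·L^(-1/3), the labor demand is L(w) = (24/w)^(3).
At w = 8: L = 27. At w = 4: L = 216.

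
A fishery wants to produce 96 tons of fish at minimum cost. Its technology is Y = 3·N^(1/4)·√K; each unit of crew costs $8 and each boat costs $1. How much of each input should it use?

N* = 16, K* = 256

Cost minimization requires the marginal rate of technical substitution to equal the input-price ratio: MP_N/MP_K = w/r.
Here MP_N/MP_K = (1/4)·(K/N)/(1/2) = 0.5·(K/N). Setting this equal to 8/1 = 8 gives K = 16N.
Substituting into Y = 96: 3·N^(1/4)·(16N)^(1/2) = 96.
Solving, N = 16 and K = 256.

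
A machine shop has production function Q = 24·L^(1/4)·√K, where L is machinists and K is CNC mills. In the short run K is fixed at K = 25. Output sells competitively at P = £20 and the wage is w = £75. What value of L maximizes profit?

L* = 16

With K = 25, MP_L = (1/4)·24·L^(-3/4)·25^(1/2) = 30·L^(-3/4).
Profit maximization for a price taker requires P·MP_L = w: 20·30·L^(-3/4) = 75.
So L^(-3/4) = 0.125, which gives L = 16.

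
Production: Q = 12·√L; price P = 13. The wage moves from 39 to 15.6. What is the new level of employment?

From P·MP_L = w with MP_L = 6·L^(-1/2), the labor demand is L(w) = (78/w)^(2).
At w = 39: L = 4. At w = 15.6: L = 25.

L* = 25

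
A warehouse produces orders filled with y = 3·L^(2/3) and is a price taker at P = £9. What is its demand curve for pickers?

MP_L = (2/3)·3·L^(-1/3) = 2·L^(-1/3).
Setting P·MP_L = w: 18·L^(-1/3) = w.
Solving for L: L^(-1/3) = w/18, so L = (18/w)^(3).

L(w) = 5832/w³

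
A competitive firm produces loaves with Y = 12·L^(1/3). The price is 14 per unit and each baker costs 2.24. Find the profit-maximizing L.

MP_L = (1/3)·12·L^(-2/3) = 4·L^(-2/3).
Profit maximization for a price taker requires P·MP_L = w: 14·4·L^(-2/3) = 2.24.
So L^(-2/3) = 0.04, which gives L = 125.

L* = 125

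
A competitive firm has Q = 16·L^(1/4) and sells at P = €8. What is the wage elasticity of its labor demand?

ε = -4/3

MP_L = (1/4)·16·L^(-3/4), so P·MP_L = w gives 32·L^(-3/4) = w.
Solving, L(w) = (32/w)^(4/3). This is a constant-elasticity form: L ∝ w^(−4/3), so ε = −4/3.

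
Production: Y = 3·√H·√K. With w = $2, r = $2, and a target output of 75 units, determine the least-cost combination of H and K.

H* = 25, K* = 25

Cost minimization requires the marginal rate of technical substitution to equal the input-price ratio: MP_H/MP_K = w/r.
Here MP_H/MP_K = (1/2)·(K/H)/(1/2) = (K/H). Setting this equal to 2/2 = 1 gives K = H.
Substituting into Y = 75: 3·H^(1/2)·(H)^(1/2) = 75.
Solving, H = 25 and K = 25.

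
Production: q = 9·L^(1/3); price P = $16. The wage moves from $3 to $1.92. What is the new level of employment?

From P·MP_L = w with MP_L = 3·L^(-2/3), the labor demand is L(w) = (48/w)^(3/2).
At w = 3: L = 64. At w = 1.92: L = 125.

L* = 125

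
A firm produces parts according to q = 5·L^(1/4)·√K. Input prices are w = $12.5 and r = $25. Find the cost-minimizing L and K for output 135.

Cost minimization requires the marginal rate of technical substitution to equal the input-price ratio: MP_L/MP_K = w/r.
Here MP_L/MP_K = (1/4)·(K/L)/(1/2) = 0.5·(K/L). Setting this equal to 12.5/25 = 0.5 gives K = L.
Substituting into q = 135: 5·L^(1/4)·(L)^(1/2) = 135.
Solving, L = 81 and K = 81.

L* = 81, K* = 81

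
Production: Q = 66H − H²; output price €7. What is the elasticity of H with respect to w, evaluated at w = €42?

From P·MP_H = w with MP_H = 66 − 2H, labor demand is H(w) = (66 − w/7)/2.
dH/dw = −1/(14) = -1/14.
At w = 42, H = 30, so ε = (dH/dw)·(w/H) = (-1/14)·(42/30) = -0.1.

ε = -0.1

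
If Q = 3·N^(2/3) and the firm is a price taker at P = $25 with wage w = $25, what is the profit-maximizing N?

MP_N = (2/3)·3·N^(-1/3) = 2·N^(-1/3).
Profit maximization for a price taker requires P·MP_N = w: 25·2·N^(-1/3) = 25.
So N^(-1/3) = 0.5, which gives N = 8.

N* = 8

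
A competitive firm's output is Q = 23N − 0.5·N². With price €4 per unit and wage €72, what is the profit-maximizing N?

The marginal product of N is MP_N = 23 − N.
A price-taking firm hires until the value of the marginal product equals the wage: P·MP_N = w, so 4·(23 − N) = 72.
Then 23 − N = 18, giving N = 5.

N* = 5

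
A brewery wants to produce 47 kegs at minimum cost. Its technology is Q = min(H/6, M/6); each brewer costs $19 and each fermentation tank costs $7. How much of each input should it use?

With a fixed-proportions technology, the cost-minimizing bundle uses no slack in either input: H/6 = M/6 = Q.
So H = 6·47 = 282 and M = 6·47 = 282.

H* = 282, M* = 282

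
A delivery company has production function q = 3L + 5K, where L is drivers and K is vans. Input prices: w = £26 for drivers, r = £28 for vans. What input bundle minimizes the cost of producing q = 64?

The inputs are perfect substitutes, so the firm uses whichever has the lower cost per unit of output.
Cost per unit of output via L is w/3 = 26/3; via K it is r/5 = 5.6. K is cheaper.
Producing q = 64 with K alone: L = 0, K = 12.8.

L* = 0, K* = 12.8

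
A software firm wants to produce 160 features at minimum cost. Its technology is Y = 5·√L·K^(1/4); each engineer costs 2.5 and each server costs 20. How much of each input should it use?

L* = 256, K* = 16

Cost minimization requires the marginal rate of technical substitution to equal the input-price ratio: MP_L/MP_K = w/r.
Here MP_L/MP_K = (1/2)·(K/L)/(1/4) = 2·(K/L). Setting this equal to 2.5/20 = 0.125 gives K = 0.0625L.
Substituting into Y = 160: 5·L^(1/2)·(0.0625L)^(1/4) = 160.
Solving, L = 256 and K = 16.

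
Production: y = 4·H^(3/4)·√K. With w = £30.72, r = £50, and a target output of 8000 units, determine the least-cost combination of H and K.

Cost minimization requires the marginal rate of technical substitution to equal the input-price ratio: MP_H/MP_K = w/r.
Here MP_H/MP_K = (3/4)·(K/H)/(1/2) = 1.5·(K/H). Setting this equal to 30.72/50 = 0.6144 gives K = 0.4096H.
Substituting into y = 8000: 4·H^(3/4)·(0.4096H)^(1/2) = 8000.
Solving, H = 625 and K = 256.

H* = 625, K* = 256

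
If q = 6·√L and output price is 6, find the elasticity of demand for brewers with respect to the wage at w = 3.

MP_L = (1/2)·6·L^(-1/2), so P·MP_L = w gives 18·L^(-1/2) = w.
Solving, L(w) = (18/w)^(2). This is a constant-elasticity form: L ∝ w^(−2), so ε = −2.

ε = -2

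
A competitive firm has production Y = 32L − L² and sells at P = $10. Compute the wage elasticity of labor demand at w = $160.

From P·MP_L = w with MP_L = 32 − 2L, labor demand is L(w) = (32 − w/10)/2.
dL/dw = −1/(20) = -0.05.
At w = 160, L = 8, so ε = (dL/dw)·(w/L) = (-0.05)·(160/8) = -1.

ε = -1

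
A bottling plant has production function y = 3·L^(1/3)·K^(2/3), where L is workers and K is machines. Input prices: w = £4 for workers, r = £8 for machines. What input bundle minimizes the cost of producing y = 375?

L* = 125, K* = 125

Cost minimization requires the marginal rate of technical substitution to equal the input-price ratio: MP_L/MP_K = w/r.
Here MP_L/MP_K = (1/3)·(K/L)/(2/3) = 0.5·(K/L). Setting this equal to 4/8 = 0.5 gives K = L.
Substituting into y = 375: 3·L^(1/3)·(L)^(2/3) = 375.
Solving, L = 125 and K = 125.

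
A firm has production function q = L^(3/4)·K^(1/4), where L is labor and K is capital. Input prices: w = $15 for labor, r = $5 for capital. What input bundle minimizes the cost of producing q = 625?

Cost minimization requires the marginal rate of technical substitution to equal the input-price ratio: MP_L/MP_K = w/r.
Here MP_L/MP_K = (3/4)·(K/L)/(1/4) = 3·(K/L). Setting this equal to 15/5 = 3 gives K = L.
Substituting into q = 625: L^(3/4)·(L)^(1/4) = 625.
Solving, L = 625 and K = 625.

L* = 625, K* = 625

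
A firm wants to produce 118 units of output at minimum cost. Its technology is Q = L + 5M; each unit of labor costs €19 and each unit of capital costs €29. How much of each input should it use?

The inputs are perfect substitutes, so the firm uses whichever has the lower cost per unit of output.
Cost per unit of output via L is 19; via M it is 5.8. M is cheaper.
Producing Q = 118 with M alone: L = 0, M = 23.6.

L* = 0, M* = 23.6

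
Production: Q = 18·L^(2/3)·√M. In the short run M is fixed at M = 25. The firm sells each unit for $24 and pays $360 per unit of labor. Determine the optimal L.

With M = 25, MP_L = (2/3)·18·L^(-1/3)·25^(1/2) = 60·L^(-1/3).
Profit maximization for a price taker requires P·MP_L = w: 24·60·L^(-1/3) = 360.
So L^(-1/3) = 0.25, which gives L = 64.

L* = 64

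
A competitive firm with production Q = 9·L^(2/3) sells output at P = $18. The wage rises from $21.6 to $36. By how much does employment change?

From P·MP_L = w with MP_L = 6·L^(-1/3), the labor demand is L(w) = (108/w)^(3).
At w = 21.6: L = 125. At w = 36: L = 27.
ΔL = 27 − 125 = -98.

ΔL = -98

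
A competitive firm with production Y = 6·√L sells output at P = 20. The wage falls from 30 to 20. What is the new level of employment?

From P·MP_L = w with MP_L = 3·L^(-1/2), the labor demand is L(w) = (60/w)^(2).
At w = 30: L = 4. At w = 20: L = 9.

L* = 9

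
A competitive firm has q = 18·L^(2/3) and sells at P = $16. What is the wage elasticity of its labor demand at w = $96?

MP_L = (2/3)·18·L^(-1/3), so P·MP_L = w gives 192·L^(-1/3) = w.
Solving, L(w) = (192/w)^(3). This is a constant-elasticity form: L ∝ w^(−3), so ε = −3.

ε = -3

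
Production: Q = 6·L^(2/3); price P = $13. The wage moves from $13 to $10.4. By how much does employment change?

ΔL = 61

From P·MP_L = w with MP_L = 4·L^(-1/3), the labor demand is L(w) = (52/w)^(3).
At w = 13: L = 64. At w = 10.4: L = 125.
ΔL = 125 − 64 = 61.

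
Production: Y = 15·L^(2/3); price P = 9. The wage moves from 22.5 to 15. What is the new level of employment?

From P·MP_L = w with MP_L = 10·L^(-1/3), the labor demand is L(w) = (90/w)^(3).
At w = 22.5: L = 64. At w = 15: L = 216.

L* = 216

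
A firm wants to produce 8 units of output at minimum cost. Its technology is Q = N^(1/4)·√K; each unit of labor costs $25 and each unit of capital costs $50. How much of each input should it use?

Cost minimization requires the marginal rate of technical substitution to equal the input-price ratio: MP_N/MP_K = w/r.
Here MP_N/MP_K = (1/4)·(K/N)/(1/2) = 0.5·(K/N). Setting this equal to 25/50 = 0.5 gives K = N.
Substituting into Q = 8: N^(1/4)·(N)^(1/2) = 8.
Solving, N = 16 and K = 16.

N* = 16, K* = 16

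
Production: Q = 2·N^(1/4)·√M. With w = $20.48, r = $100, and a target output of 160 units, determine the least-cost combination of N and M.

N* = 625, M* = 256

Cost minimization requires the marginal rate of technical substitution to equal the input-price ratio: MP_N/MP_M = w/r.
Here MP_N/MP_M = (1/4)·(M/N)/(1/2) = 0.5·(M/N). Setting this equal to 20.48/100 = 0.2048 gives M = 0.4096N.
Substituting into Q = 160: 2·N^(1/4)·(0.4096N)^(1/2) = 160.
Solving, N = 625 and M = 256.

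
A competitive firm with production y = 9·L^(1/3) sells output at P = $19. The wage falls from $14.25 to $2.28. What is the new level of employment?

From P·MP_L = w with MP_L = 3·L^(-2/3), the labor demand is L(w) = (57/w)^(3/2).
At w = 14.25: L = 8. At w = 2.28: L = 125.

L* = 125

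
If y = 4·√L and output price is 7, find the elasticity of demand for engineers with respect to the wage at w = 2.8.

ε = -2

MP_L = (1/2)·4·L^(-1/2), so P·MP_L = w gives 14·L^(-1/2) = w.
Solving, L(w) = (14/w)^(2). This is a constant-elasticity form: L ∝ w^(−2), so ε = −2.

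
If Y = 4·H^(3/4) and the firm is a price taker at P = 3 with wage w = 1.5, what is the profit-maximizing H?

MP_H = (3/4)·4·H^(-1/4) = 3·H^(-1/4).
Profit maximization for a price taker requires P·MP_H = w: 3·3·H^(-1/4) = 1.5.
So H^(-1/4) = 1/6, which gives H = 1296.

H* = 1296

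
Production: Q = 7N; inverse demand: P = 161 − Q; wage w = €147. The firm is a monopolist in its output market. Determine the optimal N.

N* = 10

Marginal revenue from the inverse demand is MR = 161 − 2Q.
The marginal product is MP_N = 7.
A monopolist hires until marginal revenue product equals the wage: MR·MP_N = w.
(161 − 14N)·7 = 147, so N = 10.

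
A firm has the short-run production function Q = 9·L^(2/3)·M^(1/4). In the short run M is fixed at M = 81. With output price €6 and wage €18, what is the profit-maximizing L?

L* = 216

With M = 81, MP_L = (2/3)·9·L^(-1/3)·81^(1/4) = 18·L^(-1/3).
Profit maximization for a price taker requires P·MP_L = w: 6·18·L^(-1/3) = 18.
So L^(-1/3) = 1/6, which gives L = 216.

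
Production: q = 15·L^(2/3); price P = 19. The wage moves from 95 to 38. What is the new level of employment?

L* = 125

From P·MP_L = w with MP_L = 10·L^(-1/3), the labor demand is L(w) = (190/w)^(3).
At w = 95: L = 8. At w = 38: L = 125.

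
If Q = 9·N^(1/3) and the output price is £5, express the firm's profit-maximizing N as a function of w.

N(w) = (15/w)^(3/2)

MP_N = (1/3)·9·N^(-2/3) = 3·N^(-2/3).
Setting P·MP_N = w: 15·N^(-2/3) = w.
Solving for N: N^(-2/3) = w/15, so N = (15/w)^(3/2).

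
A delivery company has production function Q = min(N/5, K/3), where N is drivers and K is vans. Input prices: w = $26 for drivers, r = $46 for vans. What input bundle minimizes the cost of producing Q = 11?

N* = 55, K* = 33

With a fixed-proportions technology, the cost-minimizing bundle uses no slack in either input: N/5 = K/3 = Q.
So N = 5·11 = 55 and K = 3·11 = 33.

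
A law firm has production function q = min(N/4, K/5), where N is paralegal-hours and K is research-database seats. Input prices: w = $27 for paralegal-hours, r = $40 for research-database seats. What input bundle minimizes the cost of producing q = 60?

With a fixed-proportions technology, the cost-minimizing bundle uses no slack in either input: N/4 = K/5 = q.
So N = 4·60 = 240 and K = 5·60 = 300.

N* = 240, K* = 300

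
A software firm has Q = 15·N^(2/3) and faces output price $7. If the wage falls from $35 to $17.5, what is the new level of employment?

N* = 64

From P·MP_N = w with MP_N = 10·N^(-1/3), the labor demand is N(w) = (70/w)^(3).
At w = 35: N = 8. At w = 17.5: N = 64.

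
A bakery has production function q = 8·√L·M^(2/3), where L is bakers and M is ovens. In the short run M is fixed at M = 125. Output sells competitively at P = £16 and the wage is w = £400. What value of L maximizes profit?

With M = 125, MP_L = (1/2)·8·L^(-1/2)·125^(2/3) = 100·L^(-1/2).
Profit maximization for a price taker requires P·MP_L = w: 16·100·L^(-1/2) = 400.
So L^(-1/2) = 0.25, which gives L = 16.

L* = 16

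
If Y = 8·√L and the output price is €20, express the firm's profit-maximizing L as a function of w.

L(w) = 6400/w²

MP_L = (1/2)·8·L^(-1/2) = 4·L^(-1/2).
Setting P·MP_L = w: 80·L^(-1/2) = w.
Solving for L: L^(-1/2) = w/80, so L = (80/w)^(2).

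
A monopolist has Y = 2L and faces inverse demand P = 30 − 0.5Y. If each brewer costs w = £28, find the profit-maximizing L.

Marginal revenue from the inverse demand is MR = 30 − Y.
The marginal product is MP_L = 2.
A monopolist hires until marginal revenue product equals the wage: MR·MP_L = w.
(30 − 2L)·2 = 28, so L = 8.

L* = 8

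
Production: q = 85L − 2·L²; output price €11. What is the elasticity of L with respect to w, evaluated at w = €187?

From P·MP_L = w with MP_L = 85 − 4L, labor demand is L(w) = (85 − w/11)/4.
dL/dw = −1/(44) = -1/44.
At w = 187, L = 17, so ε = (dL/dw)·(w/L) = (-1/44)·(187/17) = -0.25.

ε = -0.25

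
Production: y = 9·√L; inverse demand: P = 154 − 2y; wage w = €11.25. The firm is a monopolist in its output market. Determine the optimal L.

Marginal revenue from the inverse demand is MR = 154 − 4y.
The marginal product is MP_L = 4.5·L^(-1/2).
A monopolist hires until marginal revenue product equals the wage: MR·MP_L = w.
At L, y = 9·√L. Substituting and solving: (154 − 36·√L)·4.5·L^(-1/2) = 11.25 gives L = 16.

L* = 16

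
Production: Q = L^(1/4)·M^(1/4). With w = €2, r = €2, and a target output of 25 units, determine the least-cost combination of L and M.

L* = 625, M* = 625

Cost minimization requires the marginal rate of technical substitution to equal the input-price ratio: MP_L/MP_M = w/r.
Here MP_L/MP_M = (1/4)·(M/L)/(1/4) = (M/L). Setting this equal to 2/2 = 1 gives M = L.
Substituting into Q = 25: L^(1/4)·(L)^(1/4) = 25.
Solving, L = 625 and M = 625.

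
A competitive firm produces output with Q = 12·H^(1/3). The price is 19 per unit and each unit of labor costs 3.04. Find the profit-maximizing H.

MP_H = (1/3)·12·H^(-2/3) = 4·H^(-2/3).
Profit maximization for a price taker requires P·MP_H = w: 19·4·H^(-2/3) = 3.04.
So H^(-2/3) = 0.04, which gives H = 125.

H* = 125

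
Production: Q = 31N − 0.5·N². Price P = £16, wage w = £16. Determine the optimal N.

N* = 30

The marginal product of N is MP_N = 31 − N.
A price-taking firm hires until the value of the marginal product equals the wage: P·MP_N = w, so 16·(31 − N) = 16.
Then 31 − N = 1, giving N = 30.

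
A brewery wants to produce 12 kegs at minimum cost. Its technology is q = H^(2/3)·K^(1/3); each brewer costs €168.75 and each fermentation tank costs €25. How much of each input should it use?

Cost minimization requires the marginal rate of technical substitution to equal the input-price ratio: MP_H/MP_K = w/r.
Here MP_H/MP_K = (2/3)·(K/H)/(1/3) = 2·(K/H). Setting this equal to 168.75/25 = 6.75 gives K = 3.375H.
Substituting into q = 12: H^(2/3)·(3.375H)^(1/3) = 12.
Solving, H = 8 and K = 27.

H* = 8, K* = 27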